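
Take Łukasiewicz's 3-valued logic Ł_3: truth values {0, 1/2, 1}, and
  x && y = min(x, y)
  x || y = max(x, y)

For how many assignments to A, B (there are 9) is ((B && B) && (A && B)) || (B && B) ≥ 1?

3

A = 0, B = 0 ↦ 0  <
A = 0, B = 1/2 ↦ 1/2  <
A = 0, B = 1 ↦ 1  ≥
A = 1/2, B = 0 ↦ 0  <
A = 1/2, B = 1/2 ↦ 1/2  <
A = 1/2, B = 1 ↦ 1  ≥
A = 1, B = 0 ↦ 0  <
A = 1, B = 1/2 ↦ 1/2  <
A = 1, B = 1 ↦ 1  ≥
So 3 of the 9 assignments meet the threshold.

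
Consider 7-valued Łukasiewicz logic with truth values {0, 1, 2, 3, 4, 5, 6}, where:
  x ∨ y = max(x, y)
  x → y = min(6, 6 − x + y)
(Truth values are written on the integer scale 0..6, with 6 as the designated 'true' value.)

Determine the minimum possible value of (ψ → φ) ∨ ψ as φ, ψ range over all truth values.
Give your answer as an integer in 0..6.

3

Take φ = 0, ψ = 3:
ψ → φ = 3 → 0 = 3
(ψ → φ) ∨ ψ = 3 ∨ 3 = 3
No assignment yields a value below 3, so this is the minimum.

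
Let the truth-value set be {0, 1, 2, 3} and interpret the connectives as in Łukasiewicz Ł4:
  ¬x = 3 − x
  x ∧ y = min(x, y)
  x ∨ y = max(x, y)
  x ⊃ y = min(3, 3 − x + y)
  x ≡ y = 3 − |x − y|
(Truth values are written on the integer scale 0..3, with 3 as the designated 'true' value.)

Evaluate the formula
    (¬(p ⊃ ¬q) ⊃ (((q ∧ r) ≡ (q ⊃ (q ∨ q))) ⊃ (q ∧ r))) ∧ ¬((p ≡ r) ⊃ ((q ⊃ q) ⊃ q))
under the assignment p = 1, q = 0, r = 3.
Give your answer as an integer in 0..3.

1

¬q = ¬0 = 3
p ⊃ ¬q = 1 ⊃ 3 = 3
¬(p ⊃ ¬q) = ¬3 = 0
q ∧ r = 0 ∧ 3 = 0
q ∨ q = 0 ∨ 0 = 0
q ⊃ (q ∨ q) = 0 ⊃ 0 = 3
(q ∧ r) ≡ (q ⊃ (q ∨ q)) = 0 ≡ 3 = 0
q ∧ r = 0 ∧ 3 = 0
((q ∧ r) ≡ (q ⊃ (q ∨ q))) ⊃ (q ∧ r) = 0 ⊃ 0 = 3
¬(p ⊃ ¬q) ⊃ (((q ∧ r) ≡ (q ⊃ (q ∨ q))) ⊃ (q ∧ r)) = 0 ⊃ 3 = 3
p ≡ r = 1 ≡ 3 = 1
q ⊃ q = 0 ⊃ 0 = 3
(q ⊃ q) ⊃ q = 3 ⊃ 0 = 0
(p ≡ r) ⊃ ((q ⊃ q) ⊃ q) = 1 ⊃ 0 = 2
¬((p ≡ r) ⊃ ((q ⊃ q) ⊃ q)) = ¬2 = 1
(¬(p ⊃ ¬q) ⊃ (((q ∧ r) ≡ (q ⊃ (q ∨ q))) ⊃ (q ∧ r))) ∧ ¬((p ≡ r) ⊃ ((q ⊃ q) ⊃ q)) = 3 ∧ 1 = 1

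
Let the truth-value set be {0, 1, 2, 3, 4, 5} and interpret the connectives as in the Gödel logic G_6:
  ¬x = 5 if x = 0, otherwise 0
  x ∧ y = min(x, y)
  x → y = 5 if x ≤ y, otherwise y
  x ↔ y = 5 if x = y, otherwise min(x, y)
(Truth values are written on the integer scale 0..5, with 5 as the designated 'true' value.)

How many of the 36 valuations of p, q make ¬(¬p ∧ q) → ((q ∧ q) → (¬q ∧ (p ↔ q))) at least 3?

value 5: 11 assignments (counts)
value 0: 25 assignments
So 11 of the 36 assignments meet the threshold.

11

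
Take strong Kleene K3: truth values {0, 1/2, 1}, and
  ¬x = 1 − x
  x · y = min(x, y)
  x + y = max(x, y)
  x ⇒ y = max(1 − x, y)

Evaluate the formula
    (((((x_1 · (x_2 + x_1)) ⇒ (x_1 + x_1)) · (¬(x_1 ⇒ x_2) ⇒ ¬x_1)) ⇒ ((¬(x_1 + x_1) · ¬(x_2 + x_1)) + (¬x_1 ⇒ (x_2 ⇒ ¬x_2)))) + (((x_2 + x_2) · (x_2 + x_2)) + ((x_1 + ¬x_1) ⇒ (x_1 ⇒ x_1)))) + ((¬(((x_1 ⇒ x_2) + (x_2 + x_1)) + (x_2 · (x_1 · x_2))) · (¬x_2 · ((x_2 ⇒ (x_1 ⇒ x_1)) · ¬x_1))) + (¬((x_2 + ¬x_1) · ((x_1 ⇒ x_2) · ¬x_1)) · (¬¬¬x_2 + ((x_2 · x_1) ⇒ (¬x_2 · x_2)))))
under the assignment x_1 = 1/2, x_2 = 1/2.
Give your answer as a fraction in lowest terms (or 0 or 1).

x_2 + x_1 = 1/2 + 1/2 = 1/2
x_1 · (x_2 + x_1) = 1/2 · 1/2 = 1/2
x_1 + x_1 = 1/2 + 1/2 = 1/2
(x_1 · (x_2 + x_1)) ⇒ (x_1 + x_1) = 1/2 ⇒ 1/2 = 1/2
x_1 ⇒ x_2 = 1/2 ⇒ 1/2 = 1/2
¬(x_1 ⇒ x_2) = ¬1/2 = 1/2
¬x_1 = ¬1/2 = 1/2
¬(x_1 ⇒ x_2) ⇒ ¬x_1 = 1/2 ⇒ 1/2 = 1/2
((x_1 · (x_2 + x_1)) ⇒ (x_1 + x_1)) · (¬(x_1 ⇒ x_2) ⇒ ¬x_1) = 1/2 · 1/2 = 1/2
x_1 + x_1 = 1/2 + 1/2 = 1/2
¬(x_1 + x_1) = ¬1/2 = 1/2
x_2 + x_1 = 1/2 + 1/2 = 1/2
¬(x_2 + x_1) = ¬1/2 = 1/2
¬(x_1 + x_1) · ¬(x_2 + x_1) = 1/2 · 1/2 = 1/2
¬x_1 = ¬1/2 = 1/2
¬x_2 = ¬1/2 = 1/2
x_2 ⇒ ¬x_2 = 1/2 ⇒ 1/2 = 1/2
¬x_1 ⇒ (x_2 ⇒ ¬x_2) = 1/2 ⇒ 1/2 = 1/2
(¬(x_1 + x_1) · ¬(x_2 + x_1)) + (¬x_1 ⇒ (x_2 ⇒ ¬x_2)) = 1/2 + 1/2 = 1/2
(((x_1 · (x_2 + x_1)) ⇒ (x_1 + x_1)) · (¬(x_1 ⇒ x_2) ⇒ ¬x_1)) ⇒ ((¬(x_1 + x_1) · ¬(x_2 + x_1)) + (¬x_1 ⇒ (x_2 ⇒ ¬x_2))) = 1/2 ⇒ 1/2 = 1/2
x_2 + x_2 = 1/2 + 1/2 = 1/2
x_2 + x_2 = 1/2 + 1/2 = 1/2
(x_2 + x_2) · (x_2 + x_2) = 1/2 · 1/2 = 1/2
¬x_1 = ¬1/2 = 1/2
x_1 + ¬x_1 = 1/2 + 1/2 = 1/2
x_1 ⇒ x_1 = 1/2 ⇒ 1/2 = 1/2
(x_1 + ¬x_1) ⇒ (x_1 ⇒ x_1) = 1/2 ⇒ 1/2 = 1/2
((x_2 + x_2) · (x_2 + x_2)) + ((x_1 + ¬x_1) ⇒ (x_1 ⇒ x_1)) = 1/2 + 1/2 = 1/2
((((x_1 · (x_2 + x_1)) ⇒ (x_1 + x_1)) · (¬(x_1 ⇒ x_2) ⇒ ¬x_1)) ⇒ ((¬(x_1 + x_1) · ¬(x_2 + x_1)) + (¬x_1 ⇒ (x_2 ⇒ ¬x_2)))) + (((x_2 + x_2) · (x_2 + x_2)) + ((x_1 + ¬x_1) ⇒ (x_1 ⇒ x_1))) = 1/2 + 1/2 = 1/2
x_1 ⇒ x_2 = 1/2 ⇒ 1/2 = 1/2
x_2 + x_1 = 1/2 + 1/2 = 1/2
(x_1 ⇒ x_2) + (x_2 + x_1) = 1/2 + 1/2 = 1/2
x_1 · x_2 = 1/2 · 1/2 = 1/2
x_2 · (x_1 · x_2) = 1/2 · 1/2 = 1/2
((x_1 ⇒ x_2) + (x_2 + x_1)) + (x_2 · (x_1 · x_2)) = 1/2 + 1/2 = 1/2
¬(((x_1 ⇒ x_2) + (x_2 + x_1)) + (x_2 · (x_1 · x_2))) = ¬1/2 = 1/2
¬x_2 = ¬1/2 = 1/2
x_1 ⇒ x_1 = 1/2 ⇒ 1/2 = 1/2
x_2 ⇒ (x_1 ⇒ x_1) = 1/2 ⇒ 1/2 = 1/2
¬x_1 = ¬1/2 = 1/2
(x_2 ⇒ (x_1 ⇒ x_1)) · ¬x_1 = 1/2 · 1/2 = 1/2
¬x_2 · ((x_2 ⇒ (x_1 ⇒ x_1)) · ¬x_1) = 1/2 · 1/2 = 1/2
¬(((x_1 ⇒ x_2) + (x_2 + x_1)) + (x_2 · (x_1 · x_2))) · (¬x_2 · ((x_2 ⇒ (x_1 ⇒ x_1)) · ¬x_1)) = 1/2 · 1/2 = 1/2
¬x_1 = ¬1/2 = 1/2
x_2 + ¬x_1 = 1/2 + 1/2 = 1/2
x_1 ⇒ x_2 = 1/2 ⇒ 1/2 = 1/2
¬x_1 = ¬1/2 = 1/2
(x_1 ⇒ x_2) · ¬x_1 = 1/2 · 1/2 = 1/2
(x_2 + ¬x_1) · ((x_1 ⇒ x_2) · ¬x_1) = 1/2 · 1/2 = 1/2
¬((x_2 + ¬x_1) · ((x_1 ⇒ x_2) · ¬x_1)) = ¬1/2 = 1/2
¬x_2 = ¬1/2 = 1/2
¬¬x_2 = ¬1/2 = 1/2
¬¬¬x_2 = ¬1/2 = 1/2
x_2 · x_1 = 1/2 · 1/2 = 1/2
¬x_2 = ¬1/2 = 1/2
¬x_2 · x_2 = 1/2 · 1/2 = 1/2
(x_2 · x_1) ⇒ (¬x_2 · x_2) = 1/2 ⇒ 1/2 = 1/2
¬¬¬x_2 + ((x_2 · x_1) ⇒ (¬x_2 · x_2)) = 1/2 + 1/2 = 1/2
¬((x_2 + ¬x_1) · ((x_1 ⇒ x_2) · ¬x_1)) · (¬¬¬x_2 + ((x_2 · x_1) ⇒ (¬x_2 · x_2))) = 1/2 · 1/2 = 1/2
(¬(((x_1 ⇒ x_2) + (x_2 + x_1)) + (x_2 · (x_1 · x_2))) · (¬x_2 · ((x_2 ⇒ (x_1 ⇒ x_1)) · ¬x_1))) + (¬((x_2 + ¬x_1) · ((x_1 ⇒ x_2) · ¬x_1)) · (¬¬¬x_2 + ((x_2 · x_1) ⇒ (¬x_2 · x_2)))) = 1/2 + 1/2 = 1/2
(((((x_1 · (x_2 + x_1)) ⇒ (x_1 + x_1)) · (¬(x_1 ⇒ x_2) ⇒ ¬x_1)) ⇒ ((¬(x_1 + x_1) · ¬(x_2 + x_1)) + (¬x_1 ⇒ (x_2 ⇒ ¬x_2)))) + (((x_2 + x_2) · (x_2 + x_2)) + ((x_1 + ¬x_1) ⇒ (x_1 ⇒ x_1)))) + ((¬(((x_1 ⇒ x_2) + (x_2 + x_1)) + (x_2 · (x_1 · x_2))) · (¬x_2 · ((x_2 ⇒ (x_1 ⇒ x_1)) · ¬x_1))) + (¬((x_2 + ¬x_1) · ((x_1 ⇒ x_2) · ¬x_1)) · (¬¬¬x_2 + ((x_2 · x_1) ⇒ (¬x_2 · x_2))))) = 1/2 + 1/2 = 1/2

1/2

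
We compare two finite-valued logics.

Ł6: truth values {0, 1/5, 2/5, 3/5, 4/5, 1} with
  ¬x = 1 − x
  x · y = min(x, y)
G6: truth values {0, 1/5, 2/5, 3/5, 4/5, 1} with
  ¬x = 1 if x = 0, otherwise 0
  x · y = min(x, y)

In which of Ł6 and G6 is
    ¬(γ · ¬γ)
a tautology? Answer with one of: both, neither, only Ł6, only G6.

In Ł6: at γ = 1/5 the value is 4/5 — not a tautology.
In G6: every assignment gives 1 — tautology.

only G6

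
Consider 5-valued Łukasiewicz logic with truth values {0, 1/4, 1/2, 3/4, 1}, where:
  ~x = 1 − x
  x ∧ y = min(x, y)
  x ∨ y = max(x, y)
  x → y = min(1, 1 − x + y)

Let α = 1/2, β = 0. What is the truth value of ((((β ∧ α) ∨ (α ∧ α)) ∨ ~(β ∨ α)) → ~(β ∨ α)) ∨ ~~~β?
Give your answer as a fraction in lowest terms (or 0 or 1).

β ∧ α = 0 ∧ 1/2 = 0
α ∧ α = 1/2 ∧ 1/2 = 1/2
(β ∧ α) ∨ (α ∧ α) = 0 ∨ 1/2 = 1/2
β ∨ α = 0 ∨ 1/2 = 1/2
~(β ∨ α) = ~1/2 = 1/2
((β ∧ α) ∨ (α ∧ α)) ∨ ~(β ∨ α) = 1/2 ∨ 1/2 = 1/2
β ∨ α = 0 ∨ 1/2 = 1/2
~(β ∨ α) = ~1/2 = 1/2
(((β ∧ α) ∨ (α ∧ α)) ∨ ~(β ∨ α)) → ~(β ∨ α) = 1/2 → 1/2 = 1
~β = ~0 = 1
~~β = ~1 = 0
~~~β = ~0 = 1
((((β ∧ α) ∨ (α ∧ α)) ∨ ~(β ∨ α)) → ~(β ∨ α)) ∨ ~~~β = 1 ∨ 1 = 1

1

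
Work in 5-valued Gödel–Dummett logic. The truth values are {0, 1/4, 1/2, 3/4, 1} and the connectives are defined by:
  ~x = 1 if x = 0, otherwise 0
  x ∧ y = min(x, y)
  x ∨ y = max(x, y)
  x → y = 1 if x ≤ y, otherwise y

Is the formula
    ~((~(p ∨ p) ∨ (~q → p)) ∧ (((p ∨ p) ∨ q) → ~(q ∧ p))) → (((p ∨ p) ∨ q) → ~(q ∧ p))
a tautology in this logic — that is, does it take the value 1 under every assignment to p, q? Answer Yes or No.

Counterexample: take p = 1/4, q = 1/4.
p ∨ p = 1/4 ∨ 1/4 = 1/4
~(p ∨ p) = ~1/4 = 0
~q = ~1/4 = 0
~q → p = 0 → 1/4 = 1
~(p ∨ p) ∨ (~q → p) = 0 ∨ 1 = 1
p ∨ p = 1/4 ∨ 1/4 = 1/4
(p ∨ p) ∨ q = 1/4 ∨ 1/4 = 1/4
q ∧ p = 1/4 ∧ 1/4 = 1/4
~(q ∧ p) = ~1/4 = 0
((p ∨ p) ∨ q) → ~(q ∧ p) = 1/4 → 0 = 0
(~(p ∨ p) ∨ (~q → p)) ∧ (((p ∨ p) ∨ q) → ~(q ∧ p)) = 1 ∧ 0 = 0
~((~(p ∨ p) ∨ (~q → p)) ∧ (((p ∨ p) ∨ q) → ~(q ∧ p))) = ~0 = 1
~((~(p ∨ p) ∨ (~q → p)) ∧ (((p ∨ p) ∨ q) → ~(q ∧ p))) → (((p ∨ p) ∨ q) → ~(q ∧ p)) = 1 → 0 = 0
This gives 0 ≠ 1.

No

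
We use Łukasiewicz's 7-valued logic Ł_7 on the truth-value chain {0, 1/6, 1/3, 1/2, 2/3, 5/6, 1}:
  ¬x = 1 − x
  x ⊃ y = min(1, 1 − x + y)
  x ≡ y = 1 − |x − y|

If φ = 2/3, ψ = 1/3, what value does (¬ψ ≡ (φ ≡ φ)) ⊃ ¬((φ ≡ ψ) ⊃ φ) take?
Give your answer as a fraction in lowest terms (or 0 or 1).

¬ψ = ¬1/3 = 2/3
φ ≡ φ = 2/3 ≡ 2/3 = 1
¬ψ ≡ (φ ≡ φ) = 2/3 ≡ 1 = 2/3
φ ≡ ψ = 2/3 ≡ 1/3 = 2/3
(φ ≡ ψ) ⊃ φ = 2/3 ⊃ 2/3 = 1
¬((φ ≡ ψ) ⊃ φ) = ¬1 = 0
(¬ψ ≡ (φ ≡ φ)) ⊃ ¬((φ ≡ ψ) ⊃ φ) = 2/3 ⊃ 0 = 1/3

1/3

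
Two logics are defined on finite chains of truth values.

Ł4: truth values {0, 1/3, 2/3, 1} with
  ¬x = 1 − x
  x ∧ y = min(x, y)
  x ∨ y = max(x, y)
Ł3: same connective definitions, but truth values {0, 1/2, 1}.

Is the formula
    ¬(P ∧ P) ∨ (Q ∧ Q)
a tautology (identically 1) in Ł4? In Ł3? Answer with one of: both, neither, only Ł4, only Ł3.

neither

In Ł4: at P = 1/3, Q = 0 the value is 2/3 — not a tautology.
In Ł3: at P = 1/2, Q = 0 the value is 1/2 — not a tautology.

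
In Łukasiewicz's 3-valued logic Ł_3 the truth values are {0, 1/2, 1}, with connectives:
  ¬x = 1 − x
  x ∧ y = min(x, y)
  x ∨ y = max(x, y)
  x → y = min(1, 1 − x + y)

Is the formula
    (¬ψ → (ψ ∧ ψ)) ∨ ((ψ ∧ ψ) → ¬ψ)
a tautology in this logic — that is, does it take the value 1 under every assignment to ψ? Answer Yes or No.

Yes

ψ = 0 ↦ 1
ψ = 1/2 ↦ 1
ψ = 1 ↦ 1
Every assignment gives a value ≥ 1.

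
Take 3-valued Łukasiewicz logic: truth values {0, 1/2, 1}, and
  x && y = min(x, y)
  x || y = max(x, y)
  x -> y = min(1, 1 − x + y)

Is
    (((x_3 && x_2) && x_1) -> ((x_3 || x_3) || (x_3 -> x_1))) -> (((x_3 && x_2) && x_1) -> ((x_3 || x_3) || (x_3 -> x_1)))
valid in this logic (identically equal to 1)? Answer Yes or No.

Yes

At x_1 = 1/2, x_2 = 1/2, x_3 = 0, for instance:
x_3 && x_2 = 0 && 1/2 = 0
(x_3 && x_2) && x_1 = 0 && 1/2 = 0
x_3 || x_3 = 0 || 0 = 0
x_3 -> x_1 = 0 -> 1/2 = 1
(x_3 || x_3) || (x_3 -> x_1) = 0 || 1 = 1
((x_3 && x_2) && x_1) -> ((x_3 || x_3) || (x_3 -> x_1)) = 0 -> 1 = 1
(((x_3 && x_2) && x_1) -> ((x_3 || x_3) || (x_3 -> x_1))) -> (((x_3 && x_2) && x_1) -> ((x_3 || x_3) || (x_3 -> x_1))) = 1 -> 1 = 1
and checking the remaining 26 assignments likewise gives ≥ 1 in every case.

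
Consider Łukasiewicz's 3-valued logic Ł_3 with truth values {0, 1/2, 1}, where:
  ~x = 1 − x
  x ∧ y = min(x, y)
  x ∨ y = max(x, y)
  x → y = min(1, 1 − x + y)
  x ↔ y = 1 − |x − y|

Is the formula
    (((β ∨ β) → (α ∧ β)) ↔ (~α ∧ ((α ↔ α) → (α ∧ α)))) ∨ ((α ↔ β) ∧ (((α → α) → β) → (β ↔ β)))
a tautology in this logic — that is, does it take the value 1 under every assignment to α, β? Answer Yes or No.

Counterexample: take α = 0, β = 1/2.
β ∨ β = 1/2 ∨ 1/2 = 1/2
α ∧ β = 0 ∧ 1/2 = 0
(β ∨ β) → (α ∧ β) = 1/2 → 0 = 1/2
~α = ~0 = 1
α ↔ α = 0 ↔ 0 = 1
α ∧ α = 0 ∧ 0 = 0
(α ↔ α) → (α ∧ α) = 1 → 0 = 0
~α ∧ ((α ↔ α) → (α ∧ α)) = 1 ∧ 0 = 0
((β ∨ β) → (α ∧ β)) ↔ (~α ∧ ((α ↔ α) → (α ∧ α))) = 1/2 ↔ 0 = 1/2
α ↔ β = 0 ↔ 1/2 = 1/2
α → α = 0 → 0 = 1
(α → α) → β = 1 → 1/2 = 1/2
β ↔ β = 1/2 ↔ 1/2 = 1
((α → α) → β) → (β ↔ β) = 1/2 → 1 = 1
(α ↔ β) ∧ (((α → α) → β) → (β ↔ β)) = 1/2 ∧ 1 = 1/2
(((β ∨ β) → (α ∧ β)) ↔ (~α ∧ ((α ↔ α) → (α ∧ α)))) ∨ ((α ↔ β) ∧ (((α → α) → β) → (β ↔ β))) = 1/2 ∨ 1/2 = 1/2
This gives 1/2 ≠ 1.

No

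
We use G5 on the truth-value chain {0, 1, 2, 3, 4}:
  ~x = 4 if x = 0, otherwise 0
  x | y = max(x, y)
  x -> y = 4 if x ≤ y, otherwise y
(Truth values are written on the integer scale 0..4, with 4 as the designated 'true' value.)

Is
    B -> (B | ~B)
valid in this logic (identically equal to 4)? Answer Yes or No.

Yes

B = 0 ↦ 4
B = 1 ↦ 4
B = 2 ↦ 4
B = 3 ↦ 4
B = 4 ↦ 4
Every assignment gives a value ≥ 4.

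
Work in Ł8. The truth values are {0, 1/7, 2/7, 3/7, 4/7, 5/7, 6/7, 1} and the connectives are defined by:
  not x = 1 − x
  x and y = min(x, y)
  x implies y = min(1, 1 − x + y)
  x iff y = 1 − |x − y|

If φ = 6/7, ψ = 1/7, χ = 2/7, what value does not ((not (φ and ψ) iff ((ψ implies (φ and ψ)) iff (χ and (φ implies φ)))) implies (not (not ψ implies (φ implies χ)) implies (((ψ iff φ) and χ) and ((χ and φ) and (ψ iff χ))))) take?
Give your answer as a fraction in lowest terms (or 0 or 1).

φ and ψ = 6/7 and 1/7 = 1/7
not (φ and ψ) = not 1/7 = 6/7
φ and ψ = 6/7 and 1/7 = 1/7
ψ implies (φ and ψ) = 1/7 implies 1/7 = 1
φ implies φ = 6/7 implies 6/7 = 1
χ and (φ implies φ) = 2/7 and 1 = 2/7
(ψ implies (φ and ψ)) iff (χ and (φ implies φ)) = 1 iff 2/7 = 2/7
not (φ and ψ) iff ((ψ implies (φ and ψ)) iff (χ and (φ implies φ))) = 6/7 iff 2/7 = 3/7
not ψ = not 1/7 = 6/7
φ implies χ = 6/7 implies 2/7 = 3/7
not ψ implies (φ implies χ) = 6/7 implies 3/7 = 4/7
not (not ψ implies (φ implies χ)) = not 4/7 = 3/7
ψ iff φ = 1/7 iff 6/7 = 2/7
(ψ iff φ) and χ = 2/7 and 2/7 = 2/7
χ and φ = 2/7 and 6/7 = 2/7
ψ iff χ = 1/7 iff 2/7 = 6/7
(χ and φ) and (ψ iff χ) = 2/7 and 6/7 = 2/7
((ψ iff φ) and χ) and ((χ and φ) and (ψ iff χ)) = 2/7 and 2/7 = 2/7
not (not ψ implies (φ implies χ)) implies (((ψ iff φ) and χ) and ((χ and φ) and (ψ iff χ))) = 3/7 implies 2/7 = 6/7
(not (φ and ψ) iff ((ψ implies (φ and ψ)) iff (χ and (φ implies φ)))) implies (not (not ψ implies (φ implies χ)) implies (((ψ iff φ) and χ) and ((χ and φ) and (ψ iff χ)))) = 3/7 implies 6/7 = 1
not ((not (φ and ψ) iff ((ψ implies (φ and ψ)) iff (χ and (φ implies φ)))) implies (not (not ψ implies (φ implies χ)) implies (((ψ iff φ) and χ) and ((χ and φ) and (ψ iff χ))))) = not 1 = 0

0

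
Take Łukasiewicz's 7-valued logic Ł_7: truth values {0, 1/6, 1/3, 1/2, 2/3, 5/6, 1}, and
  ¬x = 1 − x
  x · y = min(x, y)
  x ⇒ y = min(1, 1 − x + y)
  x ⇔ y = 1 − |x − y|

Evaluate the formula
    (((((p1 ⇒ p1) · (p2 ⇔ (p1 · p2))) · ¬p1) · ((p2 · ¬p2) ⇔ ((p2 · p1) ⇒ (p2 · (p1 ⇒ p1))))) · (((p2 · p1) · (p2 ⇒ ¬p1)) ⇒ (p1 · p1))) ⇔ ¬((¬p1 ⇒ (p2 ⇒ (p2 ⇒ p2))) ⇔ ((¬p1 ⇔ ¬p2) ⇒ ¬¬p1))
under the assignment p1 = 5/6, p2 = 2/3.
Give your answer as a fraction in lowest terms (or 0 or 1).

5/6

p1 ⇒ p1 = 5/6 ⇒ 5/6 = 1
p1 · p2 = 5/6 · 2/3 = 2/3
p2 ⇔ (p1 · p2) = 2/3 ⇔ 2/3 = 1
(p1 ⇒ p1) · (p2 ⇔ (p1 · p2)) = 1 · 1 = 1
¬p1 = ¬5/6 = 1/6
((p1 ⇒ p1) · (p2 ⇔ (p1 · p2))) · ¬p1 = 1 · 1/6 = 1/6
¬p2 = ¬2/3 = 1/3
p2 · ¬p2 = 2/3 · 1/3 = 1/3
p2 · p1 = 2/3 · 5/6 = 2/3
p1 ⇒ p1 = 5/6 ⇒ 5/6 = 1
p2 · (p1 ⇒ p1) = 2/3 · 1 = 2/3
(p2 · p1) ⇒ (p2 · (p1 ⇒ p1)) = 2/3 ⇒ 2/3 = 1
(p2 · ¬p2) ⇔ ((p2 · p1) ⇒ (p2 · (p1 ⇒ p1))) = 1/3 ⇔ 1 = 1/3
(((p1 ⇒ p1) · (p2 ⇔ (p1 · p2))) · ¬p1) · ((p2 · ¬p2) ⇔ ((p2 · p1) ⇒ (p2 · (p1 ⇒ p1)))) = 1/6 · 1/3 = 1/6
p2 · p1 = 2/3 · 5/6 = 2/3
¬p1 = ¬5/6 = 1/6
p2 ⇒ ¬p1 = 2/3 ⇒ 1/6 = 1/2
(p2 · p1) · (p2 ⇒ ¬p1) = 2/3 · 1/2 = 1/2
p1 · p1 = 5/6 · 5/6 = 5/6
((p2 · p1) · (p2 ⇒ ¬p1)) ⇒ (p1 · p1) = 1/2 ⇒ 5/6 = 1
((((p1 ⇒ p1) · (p2 ⇔ (p1 · p2))) · ¬p1) · ((p2 · ¬p2) ⇔ ((p2 · p1) ⇒ (p2 · (p1 ⇒ p1))))) · (((p2 · p1) · (p2 ⇒ ¬p1)) ⇒ (p1 · p1)) = 1/6 · 1 = 1/6
¬p1 = ¬5/6 = 1/6
p2 ⇒ p2 = 2/3 ⇒ 2/3 = 1
p2 ⇒ (p2 ⇒ p2) = 2/3 ⇒ 1 = 1
¬p1 ⇒ (p2 ⇒ (p2 ⇒ p2)) = 1/6 ⇒ 1 = 1
¬p1 = ¬5/6 = 1/6
¬p2 = ¬2/3 = 1/3
¬p1 ⇔ ¬p2 = 1/6 ⇔ 1/3 = 5/6
¬p1 = ¬5/6 = 1/6
¬¬p1 = ¬1/6 = 5/6
(¬p1 ⇔ ¬p2) ⇒ ¬¬p1 = 5/6 ⇒ 5/6 = 1
(¬p1 ⇒ (p2 ⇒ (p2 ⇒ p2))) ⇔ ((¬p1 ⇔ ¬p2) ⇒ ¬¬p1) = 1 ⇔ 1 = 1
¬((¬p1 ⇒ (p2 ⇒ (p2 ⇒ p2))) ⇔ ((¬p1 ⇔ ¬p2) ⇒ ¬¬p1)) = ¬1 = 0
(((((p1 ⇒ p1) · (p2 ⇔ (p1 · p2))) · ¬p1) · ((p2 · ¬p2) ⇔ ((p2 · p1) ⇒ (p2 · (p1 ⇒ p1))))) · (((p2 · p1) · (p2 ⇒ ¬p1)) ⇒ (p1 · p1))) ⇔ ¬((¬p1 ⇒ (p2 ⇒ (p2 ⇒ p2))) ⇔ ((¬p1 ⇔ ¬p2) ⇒ ¬¬p1)) = 1/6 ⇔ 0 = 5/6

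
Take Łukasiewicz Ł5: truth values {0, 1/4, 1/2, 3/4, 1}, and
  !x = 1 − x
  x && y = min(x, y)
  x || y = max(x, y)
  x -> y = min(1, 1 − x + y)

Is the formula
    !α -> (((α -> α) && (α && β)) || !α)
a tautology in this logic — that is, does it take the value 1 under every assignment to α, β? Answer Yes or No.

At α = 3/4, β = 1, for instance:
!α = !3/4 = 1/4
α -> α = 3/4 -> 3/4 = 1
α && β = 3/4 && 1 = 3/4
(α -> α) && (α && β) = 1 && 3/4 = 3/4
((α -> α) && (α && β)) || !α = 3/4 || 1/4 = 3/4
!α -> (((α -> α) && (α && β)) || !α) = 1/4 -> 3/4 = 1
and checking the remaining 24 assignments likewise gives ≥ 1 in every case.

Yes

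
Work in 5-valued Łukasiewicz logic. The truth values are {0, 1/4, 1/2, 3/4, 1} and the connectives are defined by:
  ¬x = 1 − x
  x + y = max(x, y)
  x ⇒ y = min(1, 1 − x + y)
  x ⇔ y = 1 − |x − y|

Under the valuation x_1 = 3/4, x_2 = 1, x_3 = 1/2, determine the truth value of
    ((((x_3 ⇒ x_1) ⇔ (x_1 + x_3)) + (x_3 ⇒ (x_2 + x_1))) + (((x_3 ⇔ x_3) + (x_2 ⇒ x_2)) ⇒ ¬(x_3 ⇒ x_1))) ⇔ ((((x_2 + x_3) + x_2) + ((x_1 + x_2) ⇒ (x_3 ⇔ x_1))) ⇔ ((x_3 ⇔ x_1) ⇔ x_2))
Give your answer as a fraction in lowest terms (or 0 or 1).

3/4

x_3 ⇒ x_1 = 1/2 ⇒ 3/4 = 1
x_1 + x_3 = 3/4 + 1/2 = 3/4
(x_3 ⇒ x_1) ⇔ (x_1 + x_3) = 1 ⇔ 3/4 = 3/4
x_2 + x_1 = 1 + 3/4 = 1
x_3 ⇒ (x_2 + x_1) = 1/2 ⇒ 1 = 1
((x_3 ⇒ x_1) ⇔ (x_1 + x_3)) + (x_3 ⇒ (x_2 + x_1)) = 3/4 + 1 = 1
x_3 ⇔ x_3 = 1/2 ⇔ 1/2 = 1
x_2 ⇒ x_2 = 1 ⇒ 1 = 1
(x_3 ⇔ x_3) + (x_2 ⇒ x_2) = 1 + 1 = 1
x_3 ⇒ x_1 = 1/2 ⇒ 3/4 = 1
¬(x_3 ⇒ x_1) = ¬1 = 0
((x_3 ⇔ x_3) + (x_2 ⇒ x_2)) ⇒ ¬(x_3 ⇒ x_1) = 1 ⇒ 0 = 0
(((x_3 ⇒ x_1) ⇔ (x_1 + x_3)) + (x_3 ⇒ (x_2 + x_1))) + (((x_3 ⇔ x_3) + (x_2 ⇒ x_2)) ⇒ ¬(x_3 ⇒ x_1)) = 1 + 0 = 1
x_2 + x_3 = 1 + 1/2 = 1
(x_2 + x_3) + x_2 = 1 + 1 = 1
x_1 + x_2 = 3/4 + 1 = 1
x_3 ⇔ x_1 = 1/2 ⇔ 3/4 = 3/4
(x_1 + x_2) ⇒ (x_3 ⇔ x_1) = 1 ⇒ 3/4 = 3/4
((x_2 + x_3) + x_2) + ((x_1 + x_2) ⇒ (x_3 ⇔ x_1)) = 1 + 3/4 = 1
x_3 ⇔ x_1 = 1/2 ⇔ 3/4 = 3/4
(x_3 ⇔ x_1) ⇔ x_2 = 3/4 ⇔ 1 = 3/4
(((x_2 + x_3) + x_2) + ((x_1 + x_2) ⇒ (x_3 ⇔ x_1))) ⇔ ((x_3 ⇔ x_1) ⇔ x_2) = 1 ⇔ 3/4 = 3/4
((((x_3 ⇒ x_1) ⇔ (x_1 + x_3)) + (x_3 ⇒ (x_2 + x_1))) + (((x_3 ⇔ x_3) + (x_2 ⇒ x_2)) ⇒ ¬(x_3 ⇒ x_1))) ⇔ ((((x_2 + x_3) + x_2) + ((x_1 + x_2) ⇒ (x_3 ⇔ x_1))) ⇔ ((x_3 ⇔ x_1) ⇔ x_2)) = 1 ⇔ 3/4 = 3/4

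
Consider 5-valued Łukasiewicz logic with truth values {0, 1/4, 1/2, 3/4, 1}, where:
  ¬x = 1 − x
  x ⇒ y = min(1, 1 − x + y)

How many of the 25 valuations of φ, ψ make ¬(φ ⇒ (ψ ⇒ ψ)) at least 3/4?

value 0: 25 assignments
So 0 of the 25 assignments meet the threshold.

0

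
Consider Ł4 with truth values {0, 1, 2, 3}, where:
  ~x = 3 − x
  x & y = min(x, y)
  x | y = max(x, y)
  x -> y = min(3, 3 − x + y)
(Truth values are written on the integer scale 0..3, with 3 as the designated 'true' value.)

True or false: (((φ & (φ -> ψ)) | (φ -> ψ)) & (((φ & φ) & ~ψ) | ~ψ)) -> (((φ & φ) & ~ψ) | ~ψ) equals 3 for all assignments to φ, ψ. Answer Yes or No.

Yes

φ = 0, ψ = 0 ↦ 3
φ = 0, ψ = 1 ↦ 3
φ = 0, ψ = 2 ↦ 3
φ = 0, ψ = 3 ↦ 3
φ = 1, ψ = 0 ↦ 3
φ = 1, ψ = 1 ↦ 3
φ = 1, ψ = 2 ↦ 3
φ = 1, ψ = 3 ↦ 3
φ = 2, ψ = 0 ↦ 3
φ = 2, ψ = 1 ↦ 3
φ = 2, ψ = 2 ↦ 3
φ = 2, ψ = 3 ↦ 3
φ = 3, ψ = 0 ↦ 3
φ = 3, ψ = 1 ↦ 3
φ = 3, ψ = 2 ↦ 3
φ = 3, ψ = 3 ↦ 3
Every assignment gives a value ≥ 3.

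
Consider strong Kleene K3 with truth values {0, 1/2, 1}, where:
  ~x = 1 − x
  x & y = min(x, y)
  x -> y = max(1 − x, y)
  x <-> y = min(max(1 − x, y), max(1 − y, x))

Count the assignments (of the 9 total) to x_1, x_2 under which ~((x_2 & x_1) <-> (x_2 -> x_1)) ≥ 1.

x_1 = 0, x_2 = 0 ↦ 1  ≥
x_1 = 0, x_2 = 1/2 ↦ 1/2  <
x_1 = 0, x_2 = 1 ↦ 0  <
x_1 = 1/2, x_2 = 0 ↦ 1  ≥
x_1 = 1/2, x_2 = 1/2 ↦ 1/2  <
x_1 = 1/2, x_2 = 1 ↦ 1/2  <
x_1 = 1, x_2 = 0 ↦ 1  ≥
x_1 = 1, x_2 = 1/2 ↦ 1/2  <
x_1 = 1, x_2 = 1 ↦ 0  <
So 3 of the 9 assignments meet the threshold.

3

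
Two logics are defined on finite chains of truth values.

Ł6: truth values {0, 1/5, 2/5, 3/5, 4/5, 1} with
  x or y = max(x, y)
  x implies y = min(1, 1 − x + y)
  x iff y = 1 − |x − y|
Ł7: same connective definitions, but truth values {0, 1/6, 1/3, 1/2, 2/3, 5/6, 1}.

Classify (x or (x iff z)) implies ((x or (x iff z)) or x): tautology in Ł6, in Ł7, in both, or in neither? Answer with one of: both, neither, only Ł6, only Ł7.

In Ł6: every assignment gives 1 — tautology.
In Ł7: every assignment gives 1 — tautology.

both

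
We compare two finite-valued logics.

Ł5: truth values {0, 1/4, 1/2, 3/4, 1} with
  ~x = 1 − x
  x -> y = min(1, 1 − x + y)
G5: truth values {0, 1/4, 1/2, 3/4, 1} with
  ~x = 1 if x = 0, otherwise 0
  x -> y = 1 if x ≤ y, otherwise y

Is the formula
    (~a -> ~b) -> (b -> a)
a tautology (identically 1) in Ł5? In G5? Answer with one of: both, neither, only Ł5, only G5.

In Ł5: every assignment gives 1 — tautology.
In G5: at a = 1/4, b = 1/2 the value is 1/4 — not a tautology.

only Ł5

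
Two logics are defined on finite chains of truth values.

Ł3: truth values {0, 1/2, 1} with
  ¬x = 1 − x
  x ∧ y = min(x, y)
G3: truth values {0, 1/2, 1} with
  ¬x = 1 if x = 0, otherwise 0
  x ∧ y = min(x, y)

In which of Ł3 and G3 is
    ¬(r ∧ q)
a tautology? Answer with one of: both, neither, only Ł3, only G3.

neither

In Ł3: at q = 1/2, r = 1/2 the value is 1/2 — not a tautology.
In G3: at q = 1/2, r = 1/2 the value is 0 — not a tautology.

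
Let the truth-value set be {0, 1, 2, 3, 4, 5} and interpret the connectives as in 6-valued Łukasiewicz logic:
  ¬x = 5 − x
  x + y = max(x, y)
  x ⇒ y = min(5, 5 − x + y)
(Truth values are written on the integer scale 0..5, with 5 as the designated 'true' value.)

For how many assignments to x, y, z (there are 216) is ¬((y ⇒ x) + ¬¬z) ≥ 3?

18

value 5: 1 assignment (counts)
value 4: 5 assignments (counts)
value 3: 12 assignments (counts)
value 2: 22 assignments
value 1: 35 assignments
value 0: 141 assignments
So 18 of the 216 assignments meet the threshold.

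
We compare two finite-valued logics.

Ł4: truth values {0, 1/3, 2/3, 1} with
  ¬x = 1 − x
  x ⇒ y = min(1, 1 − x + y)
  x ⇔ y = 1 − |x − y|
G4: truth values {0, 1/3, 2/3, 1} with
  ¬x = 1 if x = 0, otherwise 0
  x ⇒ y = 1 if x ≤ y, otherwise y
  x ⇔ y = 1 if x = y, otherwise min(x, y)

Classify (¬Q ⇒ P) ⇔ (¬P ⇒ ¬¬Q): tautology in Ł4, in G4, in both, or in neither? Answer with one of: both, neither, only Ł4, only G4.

In Ł4: every assignment gives 1 — tautology.
In G4: at P = 1/3, Q = 0 the value is 1/3 — not a tautology.

only Ł4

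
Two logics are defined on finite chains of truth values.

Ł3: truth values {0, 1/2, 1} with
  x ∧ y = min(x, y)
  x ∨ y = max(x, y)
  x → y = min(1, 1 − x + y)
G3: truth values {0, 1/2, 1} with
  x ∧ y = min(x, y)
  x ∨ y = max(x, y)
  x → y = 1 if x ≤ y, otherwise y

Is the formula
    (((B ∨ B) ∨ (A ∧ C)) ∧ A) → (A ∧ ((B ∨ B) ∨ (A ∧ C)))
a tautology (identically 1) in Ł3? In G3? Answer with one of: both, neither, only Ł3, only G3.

In Ł3: every assignment gives 1 — tautology.
In G3: every assignment gives 1 — tautology.

both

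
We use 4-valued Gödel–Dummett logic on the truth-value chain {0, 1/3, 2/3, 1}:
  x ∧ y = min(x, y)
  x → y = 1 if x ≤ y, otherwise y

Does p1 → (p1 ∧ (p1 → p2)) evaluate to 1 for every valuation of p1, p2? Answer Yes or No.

Counterexample: take p1 = 1/3, p2 = 0.
p1 → p2 = 1/3 → 0 = 0
p1 ∧ (p1 → p2) = 1/3 ∧ 0 = 0
p1 → (p1 ∧ (p1 → p2)) = 1/3 → 0 = 0
This gives 0 ≠ 1.

No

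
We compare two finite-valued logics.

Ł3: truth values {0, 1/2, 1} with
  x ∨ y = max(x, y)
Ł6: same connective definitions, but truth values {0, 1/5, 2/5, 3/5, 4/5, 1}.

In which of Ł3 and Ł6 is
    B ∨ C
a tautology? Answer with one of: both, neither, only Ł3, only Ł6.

In Ł3: at B = 0, C = 0 the value is 0 — not a tautology.
In Ł6: at B = 0, C = 0 the value is 0 — not a tautology.

neither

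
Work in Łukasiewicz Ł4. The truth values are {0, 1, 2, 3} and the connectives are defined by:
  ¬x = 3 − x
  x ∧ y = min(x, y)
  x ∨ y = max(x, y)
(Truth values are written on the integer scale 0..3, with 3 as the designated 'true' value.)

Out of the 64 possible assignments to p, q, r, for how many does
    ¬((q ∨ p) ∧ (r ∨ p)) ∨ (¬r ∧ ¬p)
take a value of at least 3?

value 3: 7 assignments (counts)
value 2: 17 assignments
value 1: 21 assignments
value 0: 19 assignments
So 7 of the 64 assignments meet the threshold.

7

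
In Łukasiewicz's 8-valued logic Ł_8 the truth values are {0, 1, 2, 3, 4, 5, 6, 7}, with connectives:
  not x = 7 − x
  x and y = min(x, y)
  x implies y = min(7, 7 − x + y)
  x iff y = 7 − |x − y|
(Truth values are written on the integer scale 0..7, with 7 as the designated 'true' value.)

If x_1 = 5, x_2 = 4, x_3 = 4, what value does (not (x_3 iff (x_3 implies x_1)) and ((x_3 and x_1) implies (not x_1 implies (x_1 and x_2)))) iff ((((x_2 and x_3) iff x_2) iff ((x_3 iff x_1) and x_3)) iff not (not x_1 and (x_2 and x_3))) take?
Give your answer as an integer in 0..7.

x_3 implies x_1 = 4 implies 5 = 7
x_3 iff (x_3 implies x_1) = 4 iff 7 = 4
not (x_3 iff (x_3 implies x_1)) = not 4 = 3
x_3 and x_1 = 4 and 5 = 4
not x_1 = not 5 = 2
x_1 and x_2 = 5 and 4 = 4
not x_1 implies (x_1 and x_2) = 2 implies 4 = 7
(x_3 and x_1) implies (not x_1 implies (x_1 and x_2)) = 4 implies 7 = 7
not (x_3 iff (x_3 implies x_1)) and ((x_3 and x_1) implies (not x_1 implies (x_1 and x_2))) = 3 and 7 = 3
x_2 and x_3 = 4 and 4 = 4
(x_2 and x_3) iff x_2 = 4 iff 4 = 7
x_3 iff x_1 = 4 iff 5 = 6
(x_3 iff x_1) and x_3 = 6 and 4 = 4
((x_2 and x_3) iff x_2) iff ((x_3 iff x_1) and x_3) = 7 iff 4 = 4
not x_1 = not 5 = 2
x_2 and x_3 = 4 and 4 = 4
not x_1 and (x_2 and x_3) = 2 and 4 = 2
not (not x_1 and (x_2 and x_3)) = not 2 = 5
(((x_2 and x_3) iff x_2) iff ((x_3 iff x_1) and x_3)) iff not (not x_1 and (x_2 and x_3)) = 4 iff 5 = 6
(not (x_3 iff (x_3 implies x_1)) and ((x_3 and x_1) implies (not x_1 implies (x_1 and x_2)))) iff ((((x_2 and x_3) iff x_2) iff ((x_3 iff x_1) and x_3)) iff not (not x_1 and (x_2 and x_3))) = 3 iff 6 = 4

4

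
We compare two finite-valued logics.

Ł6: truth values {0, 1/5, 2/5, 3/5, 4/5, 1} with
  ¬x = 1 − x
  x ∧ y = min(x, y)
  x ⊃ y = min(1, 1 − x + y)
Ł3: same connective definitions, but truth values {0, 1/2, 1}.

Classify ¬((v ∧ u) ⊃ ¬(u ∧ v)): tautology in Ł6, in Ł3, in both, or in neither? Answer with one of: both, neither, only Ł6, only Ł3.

neither

In Ł6: at u = 0, v = 0 the value is 0 — not a tautology.
In Ł3: at u = 0, v = 0 the value is 0 — not a tautology.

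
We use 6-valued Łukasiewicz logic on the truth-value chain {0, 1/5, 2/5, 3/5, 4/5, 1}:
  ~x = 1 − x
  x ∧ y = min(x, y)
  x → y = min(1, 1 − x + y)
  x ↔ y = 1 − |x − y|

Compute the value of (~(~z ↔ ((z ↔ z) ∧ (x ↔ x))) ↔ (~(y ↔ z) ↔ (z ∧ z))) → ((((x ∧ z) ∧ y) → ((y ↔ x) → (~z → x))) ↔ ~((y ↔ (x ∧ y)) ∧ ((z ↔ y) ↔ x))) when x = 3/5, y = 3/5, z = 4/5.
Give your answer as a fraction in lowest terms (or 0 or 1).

3/5

~z = ~4/5 = 1/5
z ↔ z = 4/5 ↔ 4/5 = 1
x ↔ x = 3/5 ↔ 3/5 = 1
(z ↔ z) ∧ (x ↔ x) = 1 ∧ 1 = 1
~z ↔ ((z ↔ z) ∧ (x ↔ x)) = 1/5 ↔ 1 = 1/5
~(~z ↔ ((z ↔ z) ∧ (x ↔ x))) = ~1/5 = 4/5
y ↔ z = 3/5 ↔ 4/5 = 4/5
~(y ↔ z) = ~4/5 = 1/5
z ∧ z = 4/5 ∧ 4/5 = 4/5
~(y ↔ z) ↔ (z ∧ z) = 1/5 ↔ 4/5 = 2/5
~(~z ↔ ((z ↔ z) ∧ (x ↔ x))) ↔ (~(y ↔ z) ↔ (z ∧ z)) = 4/5 ↔ 2/5 = 3/5
x ∧ z = 3/5 ∧ 4/5 = 3/5
(x ∧ z) ∧ y = 3/5 ∧ 3/5 = 3/5
y ↔ x = 3/5 ↔ 3/5 = 1
~z = ~4/5 = 1/5
~z → x = 1/5 → 3/5 = 1
(y ↔ x) → (~z → x) = 1 → 1 = 1
((x ∧ z) ∧ y) → ((y ↔ x) → (~z → x)) = 3/5 → 1 = 1
x ∧ y = 3/5 ∧ 3/5 = 3/5
y ↔ (x ∧ y) = 3/5 ↔ 3/5 = 1
z ↔ y = 4/5 ↔ 3/5 = 4/5
(z ↔ y) ↔ x = 4/5 ↔ 3/5 = 4/5
(y ↔ (x ∧ y)) ∧ ((z ↔ y) ↔ x) = 1 ∧ 4/5 = 4/5
~((y ↔ (x ∧ y)) ∧ ((z ↔ y) ↔ x)) = ~4/5 = 1/5
(((x ∧ z) ∧ y) → ((y ↔ x) → (~z → x))) ↔ ~((y ↔ (x ∧ y)) ∧ ((z ↔ y) ↔ x)) = 1 ↔ 1/5 = 1/5
(~(~z ↔ ((z ↔ z) ∧ (x ↔ x))) ↔ (~(y ↔ z) ↔ (z ∧ z))) → ((((x ∧ z) ∧ y) → ((y ↔ x) → (~z → x))) ↔ ~((y ↔ (x ∧ y)) ∧ ((z ↔ y) ↔ x))) = 3/5 → 1/5 = 3/5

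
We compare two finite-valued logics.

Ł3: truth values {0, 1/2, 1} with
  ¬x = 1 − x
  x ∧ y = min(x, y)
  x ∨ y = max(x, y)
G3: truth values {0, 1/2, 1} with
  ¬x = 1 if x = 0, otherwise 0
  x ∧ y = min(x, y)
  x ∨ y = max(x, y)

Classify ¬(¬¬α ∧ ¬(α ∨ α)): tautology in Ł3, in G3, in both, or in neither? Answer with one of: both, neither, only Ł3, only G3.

In Ł3: at α = 1/2 the value is 1/2 — not a tautology.
In G3: every assignment gives 1 — tautology.

only G3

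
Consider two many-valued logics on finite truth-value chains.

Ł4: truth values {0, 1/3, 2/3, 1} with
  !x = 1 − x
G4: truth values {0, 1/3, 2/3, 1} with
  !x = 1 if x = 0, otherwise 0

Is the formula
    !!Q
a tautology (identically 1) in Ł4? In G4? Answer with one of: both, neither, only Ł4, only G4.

In Ł4: at Q = 0 the value is 0 — not a tautology.
In G4: at Q = 0 the value is 0 — not a tautology.

neither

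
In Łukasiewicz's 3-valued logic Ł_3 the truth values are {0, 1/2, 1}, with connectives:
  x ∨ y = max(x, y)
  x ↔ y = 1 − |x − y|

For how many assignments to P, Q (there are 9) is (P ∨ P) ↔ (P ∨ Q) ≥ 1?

P = 0, Q = 0 ↦ 1  ≥
P = 0, Q = 1/2 ↦ 1/2  <
P = 0, Q = 1 ↦ 0  <
P = 1/2, Q = 0 ↦ 1  ≥
P = 1/2, Q = 1/2 ↦ 1  ≥
P = 1/2, Q = 1 ↦ 1/2  <
P = 1, Q = 0 ↦ 1  ≥
P = 1, Q = 1/2 ↦ 1  ≥
P = 1, Q = 1 ↦ 1  ≥
So 6 of the 9 assignments meet the threshold.

6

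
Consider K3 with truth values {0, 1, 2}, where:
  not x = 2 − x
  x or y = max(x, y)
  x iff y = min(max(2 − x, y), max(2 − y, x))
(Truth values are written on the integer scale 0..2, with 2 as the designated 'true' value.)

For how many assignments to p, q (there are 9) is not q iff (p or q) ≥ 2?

p = 0, q = 0 ↦ 0  <
p = 0, q = 1 ↦ 1  <
p = 0, q = 2 ↦ 0  <
p = 1, q = 0 ↦ 1  <
p = 1, q = 1 ↦ 1  <
p = 1, q = 2 ↦ 0  <
p = 2, q = 0 ↦ 2  ≥
p = 2, q = 1 ↦ 1  <
p = 2, q = 2 ↦ 0  <
So 1 of the 9 assignments meets the threshold.

1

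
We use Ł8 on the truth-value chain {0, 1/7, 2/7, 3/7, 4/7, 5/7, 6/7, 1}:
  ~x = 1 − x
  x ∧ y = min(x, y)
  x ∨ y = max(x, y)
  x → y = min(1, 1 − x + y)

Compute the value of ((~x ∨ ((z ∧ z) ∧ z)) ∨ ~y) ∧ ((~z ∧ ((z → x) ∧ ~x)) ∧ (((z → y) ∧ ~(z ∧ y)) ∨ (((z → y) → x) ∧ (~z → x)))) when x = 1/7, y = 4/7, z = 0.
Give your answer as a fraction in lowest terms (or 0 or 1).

~x = ~1/7 = 6/7
z ∧ z = 0 ∧ 0 = 0
(z ∧ z) ∧ z = 0 ∧ 0 = 0
~x ∨ ((z ∧ z) ∧ z) = 6/7 ∨ 0 = 6/7
~y = ~4/7 = 3/7
(~x ∨ ((z ∧ z) ∧ z)) ∨ ~y = 6/7 ∨ 3/7 = 6/7
~z = ~0 = 1
z → x = 0 → 1/7 = 1
~x = ~1/7 = 6/7
(z → x) ∧ ~x = 1 ∧ 6/7 = 6/7
~z ∧ ((z → x) ∧ ~x) = 1 ∧ 6/7 = 6/7
z → y = 0 → 4/7 = 1
z ∧ y = 0 ∧ 4/7 = 0
~(z ∧ y) = ~0 = 1
(z → y) ∧ ~(z ∧ y) = 1 ∧ 1 = 1
z → y = 0 → 4/7 = 1
(z → y) → x = 1 → 1/7 = 1/7
~z = ~0 = 1
~z → x = 1 → 1/7 = 1/7
((z → y) → x) ∧ (~z → x) = 1/7 ∧ 1/7 = 1/7
((z → y) ∧ ~(z ∧ y)) ∨ (((z → y) → x) ∧ (~z → x)) = 1 ∨ 1/7 = 1
(~z ∧ ((z → x) ∧ ~x)) ∧ (((z → y) ∧ ~(z ∧ y)) ∨ (((z → y) → x) ∧ (~z → x))) = 6/7 ∧ 1 = 6/7
((~x ∨ ((z ∧ z) ∧ z)) ∨ ~y) ∧ ((~z ∧ ((z → x) ∧ ~x)) ∧ (((z → y) ∧ ~(z ∧ y)) ∨ (((z → y) → x) ∧ (~z → x)))) = 6/7 ∧ 6/7 = 6/7

6/7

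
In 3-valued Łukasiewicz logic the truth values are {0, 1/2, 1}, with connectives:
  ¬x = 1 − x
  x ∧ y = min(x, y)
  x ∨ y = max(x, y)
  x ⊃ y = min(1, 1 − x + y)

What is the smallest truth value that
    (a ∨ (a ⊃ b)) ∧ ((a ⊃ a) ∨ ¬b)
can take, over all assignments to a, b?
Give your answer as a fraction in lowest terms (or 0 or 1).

1/2

Take a = 1/2, b = 0:
a ⊃ b = 1/2 ⊃ 0 = 1/2
a ∨ (a ⊃ b) = 1/2 ∨ 1/2 = 1/2
a ⊃ a = 1/2 ⊃ 1/2 = 1
¬b = ¬0 = 1
(a ⊃ a) ∨ ¬b = 1 ∨ 1 = 1
(a ∨ (a ⊃ b)) ∧ ((a ⊃ a) ∨ ¬b) = 1/2 ∧ 1 = 1/2
No assignment yields a value below 1/2, so this is the minimum.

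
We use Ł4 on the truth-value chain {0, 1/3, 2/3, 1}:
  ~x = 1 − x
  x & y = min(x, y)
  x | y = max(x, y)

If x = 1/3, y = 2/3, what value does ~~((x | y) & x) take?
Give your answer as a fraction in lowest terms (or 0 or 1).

1/3

x | y = 1/3 | 2/3 = 2/3
(x | y) & x = 2/3 & 1/3 = 1/3
~((x | y) & x) = ~1/3 = 2/3
~~((x | y) & x) = ~2/3 = 1/3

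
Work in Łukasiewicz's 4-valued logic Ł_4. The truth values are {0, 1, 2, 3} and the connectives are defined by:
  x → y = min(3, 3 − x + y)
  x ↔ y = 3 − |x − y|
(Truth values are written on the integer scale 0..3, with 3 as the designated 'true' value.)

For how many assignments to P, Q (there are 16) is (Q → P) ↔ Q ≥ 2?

P = 0, Q = 0 ↦ 0  <
P = 0, Q = 1 ↦ 2  ≥
P = 0, Q = 2 ↦ 2  ≥
P = 0, Q = 3 ↦ 0  <
P = 1, Q = 0 ↦ 0  <
P = 1, Q = 1 ↦ 1  <
P = 1, Q = 2 ↦ 3  ≥
P = 1, Q = 3 ↦ 1  <
P = 2, Q = 0 ↦ 0  <
P = 2, Q = 1 ↦ 1  <
P = 2, Q = 2 ↦ 2  ≥
P = 2, Q = 3 ↦ 2  ≥
P = 3, Q = 0 ↦ 0  <
P = 3, Q = 1 ↦ 1  <
P = 3, Q = 2 ↦ 2  ≥
P = 3, Q = 3 ↦ 3  ≥
So 7 of the 16 assignments meet the threshold.

7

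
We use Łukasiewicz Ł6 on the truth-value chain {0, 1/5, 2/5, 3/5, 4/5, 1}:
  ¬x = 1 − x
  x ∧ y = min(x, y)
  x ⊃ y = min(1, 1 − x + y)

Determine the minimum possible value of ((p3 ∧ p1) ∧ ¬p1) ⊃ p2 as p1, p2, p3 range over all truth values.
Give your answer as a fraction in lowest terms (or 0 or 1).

3/5

Take p1 = 2/5, p2 = 0, p3 = 2/5:
p3 ∧ p1 = 2/5 ∧ 2/5 = 2/5
¬p1 = ¬2/5 = 3/5
(p3 ∧ p1) ∧ ¬p1 = 2/5 ∧ 3/5 = 2/5
((p3 ∧ p1) ∧ ¬p1) ⊃ p2 = 2/5 ⊃ 0 = 3/5
No assignment yields a value below 3/5, so this is the minimum.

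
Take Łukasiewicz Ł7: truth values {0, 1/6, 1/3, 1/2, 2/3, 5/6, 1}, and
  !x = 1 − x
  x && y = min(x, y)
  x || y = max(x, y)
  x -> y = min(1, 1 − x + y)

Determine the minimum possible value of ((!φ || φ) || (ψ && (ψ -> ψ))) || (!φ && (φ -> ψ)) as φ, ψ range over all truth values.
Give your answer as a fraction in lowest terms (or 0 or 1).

1/2

Take φ = 1/2, ψ = 0:
!φ = !1/2 = 1/2
!φ || φ = 1/2 || 1/2 = 1/2
ψ -> ψ = 0 -> 0 = 1
ψ && (ψ -> ψ) = 0 && 1 = 0
(!φ || φ) || (ψ && (ψ -> ψ)) = 1/2 || 0 = 1/2
!φ = !1/2 = 1/2
φ -> ψ = 1/2 -> 0 = 1/2
!φ && (φ -> ψ) = 1/2 && 1/2 = 1/2
((!φ || φ) || (ψ && (ψ -> ψ))) || (!φ && (φ -> ψ)) = 1/2 || 1/2 = 1/2
No assignment yields a value below 1/2, so this is the minimum.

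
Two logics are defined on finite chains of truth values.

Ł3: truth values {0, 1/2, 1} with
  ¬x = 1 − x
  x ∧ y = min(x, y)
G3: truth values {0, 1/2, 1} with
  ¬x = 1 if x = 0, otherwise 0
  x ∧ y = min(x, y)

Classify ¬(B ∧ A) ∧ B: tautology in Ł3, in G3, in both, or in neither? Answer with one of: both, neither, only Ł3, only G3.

neither

In Ł3: at A = 0, B = 0 the value is 0 — not a tautology.
In G3: at A = 0, B = 0 the value is 0 — not a tautology.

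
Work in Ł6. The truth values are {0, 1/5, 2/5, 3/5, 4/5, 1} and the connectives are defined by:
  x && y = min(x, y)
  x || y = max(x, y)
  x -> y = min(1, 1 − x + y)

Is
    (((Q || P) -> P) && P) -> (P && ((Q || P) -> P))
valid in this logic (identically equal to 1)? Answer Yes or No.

Yes

At P = 0, Q = 3/5, for instance:
Q || P = 3/5 || 0 = 3/5
(Q || P) -> P = 3/5 -> 0 = 2/5
((Q || P) -> P) && P = 2/5 && 0 = 0
P && ((Q || P) -> P) = 0 && 2/5 = 0
(((Q || P) -> P) && P) -> (P && ((Q || P) -> P)) = 0 -> 0 = 1
and checking the remaining 35 assignments likewise gives ≥ 1 in every case.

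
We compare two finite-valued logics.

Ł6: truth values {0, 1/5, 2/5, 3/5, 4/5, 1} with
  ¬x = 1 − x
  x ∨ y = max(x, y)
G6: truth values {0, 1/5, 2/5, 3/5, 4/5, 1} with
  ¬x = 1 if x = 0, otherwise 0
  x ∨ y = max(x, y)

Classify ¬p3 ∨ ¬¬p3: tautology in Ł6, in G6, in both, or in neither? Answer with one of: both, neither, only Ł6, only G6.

only G6

In Ł6: at p3 = 1/5 the value is 4/5 — not a tautology.
In G6: every assignment gives 1 — tautology.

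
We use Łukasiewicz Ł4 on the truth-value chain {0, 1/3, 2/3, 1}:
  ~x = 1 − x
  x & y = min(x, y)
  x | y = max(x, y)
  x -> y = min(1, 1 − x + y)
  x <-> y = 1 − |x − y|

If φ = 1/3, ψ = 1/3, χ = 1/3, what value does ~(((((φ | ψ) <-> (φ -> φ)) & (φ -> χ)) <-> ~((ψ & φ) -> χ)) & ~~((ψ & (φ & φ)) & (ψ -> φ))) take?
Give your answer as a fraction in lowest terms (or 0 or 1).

2/3

φ | ψ = 1/3 | 1/3 = 1/3
φ -> φ = 1/3 -> 1/3 = 1
(φ | ψ) <-> (φ -> φ) = 1/3 <-> 1 = 1/3
φ -> χ = 1/3 -> 1/3 = 1
((φ | ψ) <-> (φ -> φ)) & (φ -> χ) = 1/3 & 1 = 1/3
ψ & φ = 1/3 & 1/3 = 1/3
(ψ & φ) -> χ = 1/3 -> 1/3 = 1
~((ψ & φ) -> χ) = ~1 = 0
(((φ | ψ) <-> (φ -> φ)) & (φ -> χ)) <-> ~((ψ & φ) -> χ) = 1/3 <-> 0 = 2/3
φ & φ = 1/3 & 1/3 = 1/3
ψ & (φ & φ) = 1/3 & 1/3 = 1/3
ψ -> φ = 1/3 -> 1/3 = 1
(ψ & (φ & φ)) & (ψ -> φ) = 1/3 & 1 = 1/3
~((ψ & (φ & φ)) & (ψ -> φ)) = ~1/3 = 2/3
~~((ψ & (φ & φ)) & (ψ -> φ)) = ~2/3 = 1/3
((((φ | ψ) <-> (φ -> φ)) & (φ -> χ)) <-> ~((ψ & φ) -> χ)) & ~~((ψ & (φ & φ)) & (ψ -> φ)) = 2/3 & 1/3 = 1/3
~(((((φ | ψ) <-> (φ -> φ)) & (φ -> χ)) <-> ~((ψ & φ) -> χ)) & ~~((ψ & (φ & φ)) & (ψ -> φ))) = ~1/3 = 2/3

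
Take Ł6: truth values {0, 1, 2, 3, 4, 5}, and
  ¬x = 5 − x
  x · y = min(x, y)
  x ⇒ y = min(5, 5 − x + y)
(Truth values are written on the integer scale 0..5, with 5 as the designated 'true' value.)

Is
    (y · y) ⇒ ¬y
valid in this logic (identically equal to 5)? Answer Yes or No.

Counterexample: take y = 3.
y · y = 3 · 3 = 3
¬y = ¬3 = 2
(y · y) ⇒ ¬y = 3 ⇒ 2 = 4
This gives 4 ≠ 5.

No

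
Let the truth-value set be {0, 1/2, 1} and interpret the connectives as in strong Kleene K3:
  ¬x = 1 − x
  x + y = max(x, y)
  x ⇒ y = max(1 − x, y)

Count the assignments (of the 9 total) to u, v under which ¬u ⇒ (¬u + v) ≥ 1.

u = 0, v = 0 ↦ 1  ≥
u = 0, v = 1/2 ↦ 1  ≥
u = 0, v = 1 ↦ 1  ≥
u = 1/2, v = 0 ↦ 1/2  <
u = 1/2, v = 1/2 ↦ 1/2  <
u = 1/2, v = 1 ↦ 1  ≥
u = 1, v = 0 ↦ 1  ≥
u = 1, v = 1/2 ↦ 1  ≥
u = 1, v = 1 ↦ 1  ≥
So 7 of the 9 assignments meet the threshold.

7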